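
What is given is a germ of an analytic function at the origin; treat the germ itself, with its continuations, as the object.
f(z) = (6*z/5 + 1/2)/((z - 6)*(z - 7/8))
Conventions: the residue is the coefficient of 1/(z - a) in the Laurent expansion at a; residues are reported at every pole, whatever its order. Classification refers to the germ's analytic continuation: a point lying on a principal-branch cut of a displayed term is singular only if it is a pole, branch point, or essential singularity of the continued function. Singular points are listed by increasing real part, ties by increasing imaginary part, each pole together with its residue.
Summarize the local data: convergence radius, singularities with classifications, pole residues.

Denominator factor (z - 7/8): pole of order 1 at 7/8, modulus 7/8.
Denominator factor (z - 6): pole of order 1 at 6, modulus 6.
The radius of convergence is the smallest modulus among the singular points: 7/8.
At the order-1 pole 7/8 set g(z) = (z - (7/8))*f(z) = (6*z/5 + 1/2)/(z - 6).
Simple pole: residue = g(a) at a = 7/8, which is -62/205.
At the order-1 pole 6 set g(z) = (z - (6))*f(z) = (6*z/5 + 1/2)/(z - 7/8).
Simple pole: residue = g(a) at a = 6, which is 308/205.
List the singular points by increasing real part (a conjugate pair: the negative imaginary part first).

Radius of convergence at 0: 7/8.
At 7/8: a pole of order 1; residue -62/205.
At 6: a pole of order 1; residue 308/205.


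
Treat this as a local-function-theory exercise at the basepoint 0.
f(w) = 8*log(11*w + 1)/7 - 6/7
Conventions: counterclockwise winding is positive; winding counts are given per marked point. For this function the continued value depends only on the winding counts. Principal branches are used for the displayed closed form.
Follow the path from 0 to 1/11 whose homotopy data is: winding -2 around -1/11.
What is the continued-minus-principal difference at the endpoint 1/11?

Continued minus principal equals -(32/7)*pi*i.

The rational part is single-valued and drops out of the difference; each branch term changes only by its own monodromy.
(8/7)*log(1 - w/(-1/11)): each positive loop around -1/11 adds 2*pi*i to the log, so winding -2 contributes (8/7)*(-2)*2*pi*i = -(32/7)*pi*i.
Summing the contributions at w = 1/11 gives -(32/7)*pi*i.


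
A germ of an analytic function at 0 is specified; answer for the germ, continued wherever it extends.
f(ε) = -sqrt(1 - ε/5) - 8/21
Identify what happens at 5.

The point is an algebraic (square-root) branch point.

The term (-1)*sqrt(1 - ε/(5)) has argument 1 - 5/(5) = 0 at 5: a square-root (algebraic, two-sheeted) branch point; the remaining terms are analytic or single-valued there.


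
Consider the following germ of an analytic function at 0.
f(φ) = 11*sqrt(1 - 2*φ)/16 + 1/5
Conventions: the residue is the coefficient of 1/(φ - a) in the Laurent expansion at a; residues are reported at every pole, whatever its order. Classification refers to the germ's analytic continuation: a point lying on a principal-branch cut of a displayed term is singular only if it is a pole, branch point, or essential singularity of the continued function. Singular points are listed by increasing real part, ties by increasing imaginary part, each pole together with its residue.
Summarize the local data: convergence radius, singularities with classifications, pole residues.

Branch term (11/16)*sqrt(1 - φ/(1/2)): its argument vanishes at φ = 1/2, a square-root branch point, modulus 1/2.
The radius of convergence is the smallest modulus among the singular points: 1/2.

Radius of convergence at 0: 1/2.
At 1/2: an algebraic (square-root) branch point.


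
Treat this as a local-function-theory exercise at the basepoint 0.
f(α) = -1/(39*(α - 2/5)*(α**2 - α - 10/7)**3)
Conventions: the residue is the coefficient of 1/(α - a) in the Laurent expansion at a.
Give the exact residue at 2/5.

The residue is 5359375/970986432.

At the order-1 pole 2/5 set g(α) = (α - (2/5))*f(α) = -1/(39*(α**2 - α - 10/7)**3).
Simple pole: residue = g(a) at a = 2/5, which is 5359375/970986432.


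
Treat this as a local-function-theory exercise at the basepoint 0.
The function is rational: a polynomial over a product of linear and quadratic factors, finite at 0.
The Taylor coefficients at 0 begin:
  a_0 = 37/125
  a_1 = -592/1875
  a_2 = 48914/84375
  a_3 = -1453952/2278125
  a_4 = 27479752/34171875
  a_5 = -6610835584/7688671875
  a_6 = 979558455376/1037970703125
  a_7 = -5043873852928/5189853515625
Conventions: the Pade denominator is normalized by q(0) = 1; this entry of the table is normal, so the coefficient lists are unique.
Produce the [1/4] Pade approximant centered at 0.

Taylor coefficients needed (read off): a_0 = 37/125, a_1 = -592/1875, a_2 = 48914/84375, a_3 = -1453952/2278125, a_4 = 27479752/34171875, a_5 = -6610835584/7688671875.
Write the denominator as Q(ζ) = 1 + q1*ζ + q2*ζ^2 + q3*ζ^3 + q4*ζ^4. Requiring Q*f - P = O(ζ^6) with deg P <= 1 kills the coefficients of ζ^2..ζ^5 in Q*f:
  ζ^2: a_2 + q1*a_1 + q2*a_0 = 0, i.e. 48914/84375 + (-592/1875)*q1 + (37/125)*q2 = 0.
  ζ^3: a_3 + q1*a_2 + q2*a_1 + q3*a_0 = 0, i.e. -1453952/2278125 + (48914/84375)*q1 + (-592/1875)*q2 + (37/125)*q3 = 0.
  ζ^4: a_4 + q1*a_3 + q2*a_2 + q3*a_1 + q4*a_0 = 0, i.e. 27479752/34171875 + (-1453952/2278125)*q1 + (48914/84375)*q2 + (-592/1875)*q3 + (37/125)*q4 = 0.
  ζ^5: a_5 + q1*a_4 + q2*a_3 + q3*a_2 + q4*a_1 = 0, i.e. -6610835584/7688671875 + (27479752/34171875)*q1 + (-1453952/2278125)*q2 + (48914/84375)*q3 + (-592/1875)*q4 = 0.
Solving this linear system: q1 = 2272/4155, q2 = -257138/186975, q3 = -34784/91125, q4 = 2099372/2804625.
The numerator is Q*f truncated at degree 1: P0 = a_0 = 37/125; P1 = a_1 + q1*a_0 = -5328/34625.

The Pade approximant has numerator coefficients [37/125, -5328/34625]; denominator coefficients [1, 2272/4155, -257138/186975, -34784/91125, 2099372/2804625].


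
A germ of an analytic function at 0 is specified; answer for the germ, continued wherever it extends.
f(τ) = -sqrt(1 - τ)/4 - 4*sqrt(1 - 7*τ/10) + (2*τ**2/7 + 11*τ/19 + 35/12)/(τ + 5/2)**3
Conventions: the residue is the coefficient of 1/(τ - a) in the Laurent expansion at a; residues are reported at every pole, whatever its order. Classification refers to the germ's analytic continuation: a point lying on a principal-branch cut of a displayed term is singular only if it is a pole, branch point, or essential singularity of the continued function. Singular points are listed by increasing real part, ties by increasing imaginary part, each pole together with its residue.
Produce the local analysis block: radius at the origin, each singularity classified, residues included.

Denominator factor (τ + 5/2)^3: pole of order 3 at -5/2, modulus 5/2.
Branch term (-4)*sqrt(1 - τ/(10/7)): its argument vanishes at τ = 10/7, a square-root branch point, modulus 10/7.
Branch term (-1/4)*sqrt(1 - τ/(1)): its argument vanishes at τ = 1, a square-root branch point, modulus 1.
The radius of convergence is the smallest modulus among the singular points: 1.
The branch terms are analytic at -5/2 and contribute nothing to the residue; only the rational part matters.
At the order-3 pole -5/2 set g(τ) = (τ - (-5/2))^3*(rational part) = 2*τ**2/7 + 11*τ/19 + 35/12.
Order-3 pole: residue = g''(a)/2; g''(-5/2) = 4/7, so the residue is 2/7.
List the singular points by increasing real part (a conjugate pair: the negative imaginary part first).

Radius of convergence at 0: 1.
At -5/2: a pole of order 3; residue 2/7.
At 1: an algebraic (square-root) branch point.
At 10/7: an algebraic (square-root) branch point.


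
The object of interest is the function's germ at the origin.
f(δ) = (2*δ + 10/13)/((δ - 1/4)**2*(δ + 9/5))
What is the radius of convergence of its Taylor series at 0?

Denominator factor (δ + 9/5): pole of order 1 at -9/5, modulus 9/5.
Denominator factor (δ - 1/4)^2: pole of order 2 at 1/4, modulus 1/4.
The radius of convergence is the smallest modulus among the singular points: 1/4.

The radius of convergence is 1/4.


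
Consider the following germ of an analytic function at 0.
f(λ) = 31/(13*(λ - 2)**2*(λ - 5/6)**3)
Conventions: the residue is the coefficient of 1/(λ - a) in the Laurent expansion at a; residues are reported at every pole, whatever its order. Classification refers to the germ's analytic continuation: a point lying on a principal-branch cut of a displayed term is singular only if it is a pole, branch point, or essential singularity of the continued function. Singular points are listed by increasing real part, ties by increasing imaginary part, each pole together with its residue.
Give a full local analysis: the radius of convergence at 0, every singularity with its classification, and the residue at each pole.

Radius of convergence at 0: 5/6.
At 5/6: a pole of order 3; residue 120528/31213.
At 2: a pole of order 2; residue -120528/31213.

Denominator factor (λ - 2)^2: pole of order 2 at 2, modulus 2.
Denominator factor (λ - 5/6)^3: pole of order 3 at 5/6, modulus 5/6.
The radius of convergence is the smallest modulus among the singular points: 5/6.
At the order-3 pole 5/6 set g(λ) = (λ - (5/6))^3*f(λ) = 31/(13*(λ - 2)**2).
Order-3 pole: residue = g''(a)/2; g''(5/6) = 241056/31213, so the residue is 120528/31213.
At the order-2 pole 2 set g(λ) = (λ - (2))^2*f(λ) = 31/(13*(λ - 5/6)**3).
Order-2 pole: residue = g'(a); g'(2) = -120528/31213, so the residue is -120528/31213.
List the singular points by increasing real part (a conjugate pair: the negative imaginary part first).


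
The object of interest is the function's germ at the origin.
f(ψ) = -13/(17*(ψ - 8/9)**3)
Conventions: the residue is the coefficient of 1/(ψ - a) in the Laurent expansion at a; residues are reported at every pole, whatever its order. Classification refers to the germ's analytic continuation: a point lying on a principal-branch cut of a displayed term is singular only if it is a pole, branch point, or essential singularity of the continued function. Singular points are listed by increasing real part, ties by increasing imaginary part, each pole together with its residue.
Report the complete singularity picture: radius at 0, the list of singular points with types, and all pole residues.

Radius of convergence at 0: 8/9.
At 8/9: a pole of order 3; residue 0.

Denominator factor (ψ - 8/9)^3: pole of order 3 at 8/9, modulus 8/9.
The radius of convergence is the smallest modulus among the singular points: 8/9.
At the order-3 pole 8/9 set g(ψ) = (ψ - (8/9))^3*f(ψ) = -13/17.
Order-3 pole: residue = g''(a)/2; g''(8/9) = 0, so the residue is 0.


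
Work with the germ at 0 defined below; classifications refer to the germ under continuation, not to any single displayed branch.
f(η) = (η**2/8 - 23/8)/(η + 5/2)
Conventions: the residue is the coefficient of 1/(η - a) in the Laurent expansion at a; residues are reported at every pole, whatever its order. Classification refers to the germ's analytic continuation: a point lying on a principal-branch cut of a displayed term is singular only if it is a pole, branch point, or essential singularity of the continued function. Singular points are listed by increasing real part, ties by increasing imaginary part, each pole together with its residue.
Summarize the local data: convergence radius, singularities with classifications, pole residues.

Radius of convergence at 0: 5/2.
At -5/2: a pole of order 1; residue -67/32.

Denominator factor (η + 5/2): pole of order 1 at -5/2, modulus 5/2.
The radius of convergence is the smallest modulus among the singular points: 5/2.
At the order-1 pole -5/2 set g(η) = (η - (-5/2))*f(η) = η**2/8 - 23/8.
Simple pole: residue = g(a) at a = -5/2, which is -67/32.


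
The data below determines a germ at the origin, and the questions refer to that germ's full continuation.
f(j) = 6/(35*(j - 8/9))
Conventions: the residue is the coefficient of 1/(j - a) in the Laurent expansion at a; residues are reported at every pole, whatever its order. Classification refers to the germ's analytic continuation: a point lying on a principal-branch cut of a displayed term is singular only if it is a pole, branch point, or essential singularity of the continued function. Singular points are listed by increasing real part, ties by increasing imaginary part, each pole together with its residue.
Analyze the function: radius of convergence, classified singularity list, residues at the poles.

Denominator factor (j - 8/9): pole of order 1 at 8/9, modulus 8/9.
The radius of convergence is the smallest modulus among the singular points: 8/9.
At the order-1 pole 8/9 set g(j) = (j - (8/9))*f(j) = 6/35.
Simple pole: residue = g(a) at a = 8/9, which is 6/35.

Radius of convergence at 0: 8/9.
At 8/9: a pole of order 1; residue 6/35.


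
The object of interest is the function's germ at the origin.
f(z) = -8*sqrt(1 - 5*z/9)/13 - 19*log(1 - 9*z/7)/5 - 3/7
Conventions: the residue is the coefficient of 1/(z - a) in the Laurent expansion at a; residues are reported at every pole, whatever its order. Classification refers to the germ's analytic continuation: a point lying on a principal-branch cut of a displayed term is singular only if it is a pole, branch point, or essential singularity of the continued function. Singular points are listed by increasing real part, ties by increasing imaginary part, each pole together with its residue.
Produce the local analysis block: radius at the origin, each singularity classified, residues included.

Branch term (-19/5)*log(1 - z/(7/9)): its argument vanishes at z = 7/9, a logarithmic branch point, modulus 7/9.
Branch term (-8/13)*sqrt(1 - z/(9/5)): its argument vanishes at z = 9/5, a square-root branch point, modulus 9/5.
The radius of convergence is the smallest modulus among the singular points: 7/9.
List the singular points by increasing real part (a conjugate pair: the negative imaginary part first).

Radius of convergence at 0: 7/9.
At 7/9: a logarithmic branch point.
At 9/5: an algebraic (square-root) branch point.


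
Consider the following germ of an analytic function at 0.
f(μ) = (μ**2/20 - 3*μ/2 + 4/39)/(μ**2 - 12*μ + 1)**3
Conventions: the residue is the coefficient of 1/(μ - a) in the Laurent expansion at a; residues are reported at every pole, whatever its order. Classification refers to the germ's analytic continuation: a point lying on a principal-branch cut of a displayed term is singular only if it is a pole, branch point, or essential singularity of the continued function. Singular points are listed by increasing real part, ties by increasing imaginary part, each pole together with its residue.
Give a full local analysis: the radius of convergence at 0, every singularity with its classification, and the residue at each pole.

Radius of convergence at 0: 6 - sqrt(35).
At 6 - sqrt(35): a pole of order 3; residue (5991/178360000)*sqrt(35).
At 6 + sqrt(35): a pole of order 3; residue -(5991/178360000)*sqrt(35).

Denominator factor (μ**2 - 12*μ + 1)^3: discriminant 140, real irrational roots 6 + sqrt(35) and 6 - sqrt(35); poles of order 3, moduli 6 + sqrt(35) and 6 - sqrt(35).
The radius of convergence is the smallest modulus among the singular points: 6 - sqrt(35).
The factor μ**2 - 12*μ + 1 splits as (μ - a)(μ - a') with a = 6 - sqrt(35), a' = 6 + sqrt(35). At the order-3 pole a set g(μ) = (μ - a)^3*f(μ) = [μ**2/20 - 3*μ/2 + 4/39] / (μ - a')^3.
Order-3 pole: residue = g''(a)/2; g''(6 - sqrt(35)) = (5991/89180000)*sqrt(35), so the residue is (5991/178360000)*sqrt(35).
The factor μ**2 - 12*μ + 1 splits as (μ - a)(μ - a') with a = 6 + sqrt(35), a' = 6 - sqrt(35). At the order-3 pole a set g(μ) = (μ - a)^3*f(μ) = [μ**2/20 - 3*μ/2 + 4/39] / (μ - a')^3.
Order-3 pole: residue = g''(a)/2; g''(6 + sqrt(35)) = -(5991/89180000)*sqrt(35), so the residue is -(5991/178360000)*sqrt(35).
List the singular points by increasing real part (a conjugate pair: the negative imaginary part first).


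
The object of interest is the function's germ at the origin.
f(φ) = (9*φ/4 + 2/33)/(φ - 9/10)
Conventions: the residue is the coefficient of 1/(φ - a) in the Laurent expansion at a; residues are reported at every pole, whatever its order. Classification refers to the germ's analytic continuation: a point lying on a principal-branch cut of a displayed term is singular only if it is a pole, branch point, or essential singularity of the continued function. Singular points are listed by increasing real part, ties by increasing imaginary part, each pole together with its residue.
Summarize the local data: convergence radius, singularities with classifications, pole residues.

Denominator factor (φ - 9/10): pole of order 1 at 9/10, modulus 9/10.
The radius of convergence is the smallest modulus among the singular points: 9/10.
At the order-1 pole 9/10 set g(φ) = (φ - (9/10))*f(φ) = 9*φ/4 + 2/33.
Simple pole: residue = g(a) at a = 9/10, which is 2753/1320.

Radius of convergence at 0: 9/10.
At 9/10: a pole of order 1; residue 2753/1320.


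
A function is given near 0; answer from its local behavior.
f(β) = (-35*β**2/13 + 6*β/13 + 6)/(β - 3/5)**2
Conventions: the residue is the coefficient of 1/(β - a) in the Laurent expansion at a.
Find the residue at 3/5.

The residue is -36/13.

At the order-2 pole 3/5 set g(β) = (β - (3/5))^2*f(β) = -35*β**2/13 + 6*β/13 + 6.
Order-2 pole: residue = g'(a); g'(3/5) = -36/13, so the residue is -36/13.


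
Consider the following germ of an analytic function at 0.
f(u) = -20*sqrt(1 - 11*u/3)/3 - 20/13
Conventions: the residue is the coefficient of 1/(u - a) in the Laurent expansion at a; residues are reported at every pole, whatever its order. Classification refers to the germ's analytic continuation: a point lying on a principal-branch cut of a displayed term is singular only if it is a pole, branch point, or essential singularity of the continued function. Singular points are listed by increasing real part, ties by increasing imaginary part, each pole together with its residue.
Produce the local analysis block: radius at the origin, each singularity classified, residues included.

Branch term (-20/3)*sqrt(1 - u/(3/11)): its argument vanishes at u = 3/11, a square-root branch point, modulus 3/11.
The radius of convergence is the smallest modulus among the singular points: 3/11.

Radius of convergence at 0: 3/11.
At 3/11: an algebraic (square-root) branch point.


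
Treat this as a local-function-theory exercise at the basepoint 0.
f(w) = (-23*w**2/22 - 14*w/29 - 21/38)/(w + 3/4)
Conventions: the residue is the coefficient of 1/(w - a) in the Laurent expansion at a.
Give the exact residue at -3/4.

The residue is -151017/193952.

At the order-1 pole -3/4 set g(w) = (w - (-3/4))*f(w) = -23*w**2/22 - 14*w/29 - 21/38.
Simple pole: residue = g(a) at a = -3/4, which is -151017/193952.


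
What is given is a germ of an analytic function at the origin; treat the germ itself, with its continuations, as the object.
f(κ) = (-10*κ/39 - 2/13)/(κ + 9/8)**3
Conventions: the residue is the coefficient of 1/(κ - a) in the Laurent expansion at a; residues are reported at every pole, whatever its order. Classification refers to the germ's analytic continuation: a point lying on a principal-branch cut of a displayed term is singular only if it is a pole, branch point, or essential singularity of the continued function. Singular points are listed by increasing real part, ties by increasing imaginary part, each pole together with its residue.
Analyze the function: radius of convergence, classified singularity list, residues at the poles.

Denominator factor (κ + 9/8)^3: pole of order 3 at -9/8, modulus 9/8.
The radius of convergence is the smallest modulus among the singular points: 9/8.
At the order-3 pole -9/8 set g(κ) = (κ - (-9/8))^3*f(κ) = -10*κ/39 - 2/13.
Order-3 pole: residue = g''(a)/2; g''(-9/8) = 0, so the residue is 0.

Radius of convergence at 0: 9/8.
At -9/8: a pole of order 3; residue 0.


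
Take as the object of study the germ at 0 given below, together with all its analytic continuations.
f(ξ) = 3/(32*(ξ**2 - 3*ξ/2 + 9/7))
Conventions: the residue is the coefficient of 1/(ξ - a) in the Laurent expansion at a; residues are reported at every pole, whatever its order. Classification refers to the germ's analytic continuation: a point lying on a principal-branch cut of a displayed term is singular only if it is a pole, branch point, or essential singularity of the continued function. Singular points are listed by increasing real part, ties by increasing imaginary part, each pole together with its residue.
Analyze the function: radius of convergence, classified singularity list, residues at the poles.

Radius of convergence at 0: (3/7)*sqrt(7).
At (3/4) - ((9/28)*sqrt(7))*i: a pole of order 1; residue ((1/48)*sqrt(7))*i.
At (3/4) + ((9/28)*sqrt(7))*i: a pole of order 1; residue -((1/48)*sqrt(7))*i.

Denominator factor (ξ**2 - 3*ξ/2 + 9/7): discriminant -81/28, complex-conjugate roots (3/4) + ((9/28)*sqrt(7))*i and (3/4) - ((9/28)*sqrt(7))*i; poles of order 1, moduli (3/7)*sqrt(7) and (3/7)*sqrt(7).
The radius of convergence is the smallest modulus among the singular points: (3/7)*sqrt(7).
The factor ξ**2 - 3*ξ/2 + 9/7 splits as (ξ - a)(ξ - a') with a = (3/4) - ((9/28)*sqrt(7))*i, a' = (3/4) + ((9/28)*sqrt(7))*i. At the order-1 pole a set g(ξ) = (ξ - a)*f(ξ) = [3/32] / (ξ - a').
Simple pole: residue = g(a) at a = (3/4) - ((9/28)*sqrt(7))*i, which is ((1/48)*sqrt(7))*i.
The factor ξ**2 - 3*ξ/2 + 9/7 splits as (ξ - a)(ξ - a') with a = (3/4) + ((9/28)*sqrt(7))*i, a' = (3/4) - ((9/28)*sqrt(7))*i. At the order-1 pole a set g(ξ) = (ξ - a)*f(ξ) = [3/32] / (ξ - a').
Simple pole: residue = g(a) at a = (3/4) + ((9/28)*sqrt(7))*i, which is -((1/48)*sqrt(7))*i.
List the singular points by increasing real part (a conjugate pair: the negative imaginary part first).


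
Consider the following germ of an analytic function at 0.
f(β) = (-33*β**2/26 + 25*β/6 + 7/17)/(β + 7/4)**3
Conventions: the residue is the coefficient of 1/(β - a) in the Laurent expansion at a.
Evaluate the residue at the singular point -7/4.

The residue is -33/26.

At the order-3 pole -7/4 set g(β) = (β - (-7/4))^3*f(β) = -33*β**2/26 + 25*β/6 + 7/17.
Order-3 pole: residue = g''(a)/2; g''(-7/4) = -33/13, so the residue is -33/26.


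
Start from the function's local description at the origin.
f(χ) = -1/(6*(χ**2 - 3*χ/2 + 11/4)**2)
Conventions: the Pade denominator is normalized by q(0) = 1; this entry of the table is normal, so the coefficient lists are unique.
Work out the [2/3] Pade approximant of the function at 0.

The Pade approximant has numerator coefficients [-8/363, -32/605, -32/1815]; denominator coefficients [1, 72/55, -96/121, 144/121].

Taylor coefficients needed (expand at 0): a_0 = -8/363, a_1 = -32/1331, a_2 = -160/43923, a_3 = 1920/161051, a_4 = 17920/1771561, a_5 = 10752/19487171.
Write the denominator as Q(χ) = 1 + q1*χ + q2*χ^2 + q3*χ^3. Requiring Q*f - P = O(χ^6) with deg P <= 2 kills the coefficients of χ^3..χ^5 in Q*f:
  χ^3: a_3 + q1*a_2 + q2*a_1 + q3*a_0 = 0, i.e. 1920/161051 + (-160/43923)*q1 + (-32/1331)*q2 + (-8/363)*q3 = 0.
  χ^4: a_4 + q1*a_3 + q2*a_2 + q3*a_1 = 0, i.e. 17920/1771561 + (1920/161051)*q1 + (-160/43923)*q2 + (-32/1331)*q3 = 0.
  χ^5: a_5 + q1*a_4 + q2*a_3 + q3*a_2 = 0, i.e. 10752/19487171 + (17920/1771561)*q1 + (1920/161051)*q2 + (-160/43923)*q3 = 0.
Solving this linear system: q1 = 72/55, q2 = -96/121, q3 = 144/121.
The numerator is Q*f truncated at degree 2: P0 = a_0 = -8/363; P1 = a_1 + q1*a_0 = -32/605; P2 = a_2 + q1*a_1 + q2*a_0 = -32/1815.


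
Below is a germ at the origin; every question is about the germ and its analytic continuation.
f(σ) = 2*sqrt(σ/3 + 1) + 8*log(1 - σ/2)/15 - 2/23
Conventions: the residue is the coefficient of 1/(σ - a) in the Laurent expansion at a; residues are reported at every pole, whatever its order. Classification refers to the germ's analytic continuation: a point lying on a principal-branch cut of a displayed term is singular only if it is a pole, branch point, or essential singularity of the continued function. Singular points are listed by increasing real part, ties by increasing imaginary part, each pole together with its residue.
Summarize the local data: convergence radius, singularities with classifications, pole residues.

Radius of convergence at 0: 2.
At -3: an algebraic (square-root) branch point.
At 2: a logarithmic branch point.

Branch term (2)*sqrt(1 - σ/(-3)): its argument vanishes at σ = -3, a square-root branch point, modulus 3.
Branch term (8/15)*log(1 - σ/(2)): its argument vanishes at σ = 2, a logarithmic branch point, modulus 2.
The radius of convergence is the smallest modulus among the singular points: 2.
List the singular points by increasing real part (a conjugate pair: the negative imaginary part first).


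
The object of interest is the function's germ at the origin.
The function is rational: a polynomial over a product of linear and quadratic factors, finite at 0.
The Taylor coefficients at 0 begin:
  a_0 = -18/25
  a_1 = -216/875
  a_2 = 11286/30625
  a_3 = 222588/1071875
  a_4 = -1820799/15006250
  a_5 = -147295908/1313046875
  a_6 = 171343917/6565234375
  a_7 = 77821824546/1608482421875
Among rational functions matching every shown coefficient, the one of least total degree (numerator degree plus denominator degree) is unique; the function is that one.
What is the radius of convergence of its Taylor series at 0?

No rational of total degree below 4 reproduces all 8 coefficients; solving the [0/4] Pade equations on them gives f(λ) = -8/(λ**2 - 4*λ/7 + 10/3)**2, whose expansion matches every shown term.
Denominator factor (λ**2 - 4*λ/7 + 10/3)^2: discriminant -1912/147, complex-conjugate roots (2/7) + ((1/21)*sqrt(1434))*i and (2/7) - ((1/21)*sqrt(1434))*i; poles of order 2, moduli (1/3)*sqrt(30) and (1/3)*sqrt(30).
The radius of convergence is the smallest modulus among the singular points: (1/3)*sqrt(30).

The radius of convergence is (1/3)*sqrt(30).


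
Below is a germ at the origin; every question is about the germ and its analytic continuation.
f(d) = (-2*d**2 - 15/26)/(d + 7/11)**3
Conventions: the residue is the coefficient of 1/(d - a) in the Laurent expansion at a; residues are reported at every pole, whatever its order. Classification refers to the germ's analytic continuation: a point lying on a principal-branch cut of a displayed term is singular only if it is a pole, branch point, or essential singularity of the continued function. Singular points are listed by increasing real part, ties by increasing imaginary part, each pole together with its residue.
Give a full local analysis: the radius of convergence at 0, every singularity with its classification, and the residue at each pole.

Radius of convergence at 0: 7/11.
At -7/11: a pole of order 3; residue -2.

Denominator factor (d + 7/11)^3: pole of order 3 at -7/11, modulus 7/11.
The radius of convergence is the smallest modulus among the singular points: 7/11.
At the order-3 pole -7/11 set g(d) = (d - (-7/11))^3*f(d) = -2*d**2 - 15/26.
Order-3 pole: residue = g''(a)/2; g''(-7/11) = -4, so the residue is -2.


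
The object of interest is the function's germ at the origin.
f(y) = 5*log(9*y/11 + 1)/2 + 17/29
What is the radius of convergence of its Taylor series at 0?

The radius of convergence is 11/9.

Branch term (5/2)*log(1 - y/(-11/9)): its argument vanishes at y = -11/9, a logarithmic branch point, modulus 11/9.
The radius of convergence is the smallest modulus among the singular points: 11/9.


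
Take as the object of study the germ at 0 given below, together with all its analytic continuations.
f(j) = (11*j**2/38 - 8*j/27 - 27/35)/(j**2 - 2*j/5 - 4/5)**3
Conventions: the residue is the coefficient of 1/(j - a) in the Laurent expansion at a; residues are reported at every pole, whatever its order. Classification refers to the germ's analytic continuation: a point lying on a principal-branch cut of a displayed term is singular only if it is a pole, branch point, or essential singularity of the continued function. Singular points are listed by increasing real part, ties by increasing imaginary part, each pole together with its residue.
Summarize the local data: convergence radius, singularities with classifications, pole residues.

Radius of convergence at 0: -1/5 + (1/5)*sqrt(21).
At 1/5 - (1/5)*sqrt(21): a pole of order 3; residue (2525375/44341668)*sqrt(21).
At 1/5 + (1/5)*sqrt(21): a pole of order 3; residue -(2525375/44341668)*sqrt(21).


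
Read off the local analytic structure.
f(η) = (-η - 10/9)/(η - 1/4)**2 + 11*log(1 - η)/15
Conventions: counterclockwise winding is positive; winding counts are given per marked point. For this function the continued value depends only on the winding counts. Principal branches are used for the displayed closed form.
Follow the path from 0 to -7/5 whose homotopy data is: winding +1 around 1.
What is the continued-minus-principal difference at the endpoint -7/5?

The rational part is single-valued and drops out of the difference; each branch term changes only by its own monodromy.
(11/15)*log(1 - η/(1)): each positive loop around 1 adds 2*pi*i to the log, so winding +1 contributes (11/15)*(1)*2*pi*i = (22/15)*pi*i.
Summing the contributions at η = -7/5 gives (22/15)*pi*i.

Continued minus principal equals (22/15)*pi*i.


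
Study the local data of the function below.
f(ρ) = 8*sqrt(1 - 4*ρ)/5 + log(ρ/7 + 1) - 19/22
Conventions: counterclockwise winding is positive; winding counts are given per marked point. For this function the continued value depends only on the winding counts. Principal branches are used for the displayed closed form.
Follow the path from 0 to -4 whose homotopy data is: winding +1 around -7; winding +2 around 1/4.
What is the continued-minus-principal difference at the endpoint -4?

The rational part is single-valued and drops out of the difference; each branch term changes only by its own monodromy.
(1)*log(1 - ρ/(-7)): each positive loop around -7 adds 2*pi*i to the log, so winding +1 contributes (1)*(1)*2*pi*i = (2)*pi*i.
(8/5)*sqrt(1 - ρ/(1/4)): winding +2 is even, the square root returns to the same sheet, contribution 0.
Summing the contributions at ρ = -4 gives (2)*pi*i.

Continued minus principal equals (2)*pi*i.


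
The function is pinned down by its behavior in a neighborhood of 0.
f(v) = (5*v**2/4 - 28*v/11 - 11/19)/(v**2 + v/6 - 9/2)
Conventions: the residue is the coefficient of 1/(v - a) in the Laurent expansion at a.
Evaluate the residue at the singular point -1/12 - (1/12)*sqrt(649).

The residue is -727/528 - (317545/6510768)*sqrt(649).

The factor v**2 + v/6 - 9/2 splits as (v - a)(v - a') with a = -1/12 - (1/12)*sqrt(649), a' = -1/12 + (1/12)*sqrt(649). At the order-1 pole a set g(v) = (v - a)*f(v) = [5*v**2/4 - 28*v/11 - 11/19] / (v - a').
Simple pole: residue = g(a) at a = -1/12 - (1/12)*sqrt(649), which is -727/528 - (317545/6510768)*sqrt(649).


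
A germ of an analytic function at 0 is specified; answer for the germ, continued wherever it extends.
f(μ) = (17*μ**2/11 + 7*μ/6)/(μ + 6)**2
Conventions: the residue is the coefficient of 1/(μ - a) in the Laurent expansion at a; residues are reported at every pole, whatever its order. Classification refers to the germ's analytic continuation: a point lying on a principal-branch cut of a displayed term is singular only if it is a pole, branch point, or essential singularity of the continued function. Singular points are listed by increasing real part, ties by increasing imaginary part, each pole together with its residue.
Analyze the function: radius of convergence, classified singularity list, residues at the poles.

Denominator factor (μ + 6)^2: pole of order 2 at -6, modulus 6.
The radius of convergence is the smallest modulus among the singular points: 6.
At the order-2 pole -6 set g(μ) = (μ - (-6))^2*f(μ) = 17*μ**2/11 + 7*μ/6.
Order-2 pole: residue = g'(a); g'(-6) = -1147/66, so the residue is -1147/66.

Radius of convergence at 0: 6.
At -6: a pole of order 2; residue -1147/66.


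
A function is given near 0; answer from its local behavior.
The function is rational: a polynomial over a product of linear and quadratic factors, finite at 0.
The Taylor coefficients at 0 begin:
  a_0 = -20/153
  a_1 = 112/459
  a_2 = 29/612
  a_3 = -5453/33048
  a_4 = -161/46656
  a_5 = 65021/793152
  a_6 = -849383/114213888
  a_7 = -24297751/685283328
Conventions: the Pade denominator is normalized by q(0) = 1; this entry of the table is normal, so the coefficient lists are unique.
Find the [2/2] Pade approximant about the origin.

The Pade approximant has numerator coefficients [-20/153, 43911602/197307729, 632752/197307729]; denominator coefficients [1, 1269961/7737558, 119655193/185701392].

Taylor coefficients needed (read off): a_0 = -20/153, a_1 = 112/459, a_2 = 29/612, a_3 = -5453/33048, a_4 = -161/46656.
Write the denominator as Q(w) = 1 + q1*w + q2*w^2. Requiring Q*f - P = O(w^5) with deg P <= 2 kills the coefficients of w^3..w^4 in Q*f:
  w^3: a_3 + q1*a_2 + q2*a_1 = 0, i.e. -5453/33048 + (29/612)*q1 + (112/459)*q2 = 0.
  w^4: a_4 + q1*a_3 + q2*a_2 = 0, i.e. -161/46656 + (-5453/33048)*q1 + (29/612)*q2 = 0.
Solving this linear system: q1 = 1269961/7737558, q2 = 119655193/185701392.
The numerator is Q*f truncated at degree 2: P0 = a_0 = -20/153; P1 = a_1 + q1*a_0 = 43911602/197307729; P2 = a_2 + q1*a_1 + q2*a_0 = 632752/197307729.


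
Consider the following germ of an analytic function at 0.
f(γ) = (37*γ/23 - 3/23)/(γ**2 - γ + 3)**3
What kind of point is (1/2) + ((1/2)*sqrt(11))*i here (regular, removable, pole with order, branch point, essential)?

The denominator factor γ**2 - γ + 3 vanishes at (1/2) + ((1/2)*sqrt(11))*i and appears to the power 3; the numerator there equals (31/46) + ((37/46)*sqrt(11))*i, nonzero, and no other factor vanishes.
Hence a pole whose order is the multiplicity, 3.

The point is a pole of order 3.


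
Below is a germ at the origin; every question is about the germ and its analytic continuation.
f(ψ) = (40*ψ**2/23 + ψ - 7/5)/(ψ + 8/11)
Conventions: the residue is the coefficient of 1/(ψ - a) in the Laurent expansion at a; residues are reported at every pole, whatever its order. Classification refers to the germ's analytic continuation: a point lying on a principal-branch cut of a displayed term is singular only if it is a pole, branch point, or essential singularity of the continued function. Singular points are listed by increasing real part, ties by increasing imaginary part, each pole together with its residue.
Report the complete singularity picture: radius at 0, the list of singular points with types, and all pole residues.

Denominator factor (ψ + 8/11): pole of order 1 at -8/11, modulus 8/11.
The radius of convergence is the smallest modulus among the singular points: 8/11.
At the order-1 pole -8/11 set g(ψ) = (ψ - (-8/11))*f(ψ) = 40*ψ**2/23 + ψ - 7/5.
Simple pole: residue = g(a) at a = -8/11, which is -16801/13915.

Radius of convergence at 0: 8/11.
At -8/11: a pole of order 1; residue -16801/13915.


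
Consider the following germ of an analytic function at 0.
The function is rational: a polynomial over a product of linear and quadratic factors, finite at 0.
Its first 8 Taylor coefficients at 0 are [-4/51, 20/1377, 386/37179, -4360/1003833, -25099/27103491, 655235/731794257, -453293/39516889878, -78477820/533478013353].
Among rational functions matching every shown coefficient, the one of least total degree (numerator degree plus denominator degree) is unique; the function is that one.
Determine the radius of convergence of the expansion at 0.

The radius of convergence is sqrt(6).

No rational of total degree below 2 reproduces all 8 coefficients; solving the [0/2] Pade equations on them gives f(w) = -8/(17*(w**2 + 10*w/9 + 6)), whose expansion matches every shown term.
Denominator factor (w**2 + 10*w/9 + 6): discriminant -1844/81, complex-conjugate roots (-5/9) + ((1/9)*sqrt(461))*i and (-5/9) - ((1/9)*sqrt(461))*i; poles of order 1, moduli sqrt(6) and sqrt(6).
The radius of convergence is the smallest modulus among the singular points: sqrt(6).


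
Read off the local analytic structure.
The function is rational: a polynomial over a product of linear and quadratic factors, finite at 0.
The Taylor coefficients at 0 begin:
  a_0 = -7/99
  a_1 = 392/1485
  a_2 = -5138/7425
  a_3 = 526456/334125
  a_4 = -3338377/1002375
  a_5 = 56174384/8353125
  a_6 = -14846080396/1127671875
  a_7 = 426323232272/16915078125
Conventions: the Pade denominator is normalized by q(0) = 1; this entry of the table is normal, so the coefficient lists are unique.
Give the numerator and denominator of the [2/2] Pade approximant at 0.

The Pade approximant has numerator coefficients [-7/99, 420910/15769611, -64225/10513074]; denominator coefficients [1, 8018234/2389335, 202726577/71680050].

Taylor coefficients needed (read off): a_0 = -7/99, a_1 = 392/1485, a_2 = -5138/7425, a_3 = 526456/334125, a_4 = -3338377/1002375.
Write the denominator as Q(τ) = 1 + q1*τ + q2*τ^2. Requiring Q*f - P = O(τ^5) with deg P <= 2 kills the coefficients of τ^3..τ^4 in Q*f:
  τ^3: a_3 + q1*a_2 + q2*a_1 = 0, i.e. 526456/334125 + (-5138/7425)*q1 + (392/1485)*q2 = 0.
  τ^4: a_4 + q1*a_3 + q2*a_2 = 0, i.e. -3338377/1002375 + (526456/334125)*q1 + (-5138/7425)*q2 = 0.
Solving this linear system: q1 = 8018234/2389335, q2 = 202726577/71680050.
The numerator is Q*f truncated at degree 2: P0 = a_0 = -7/99; P1 = a_1 + q1*a_0 = 420910/15769611; P2 = a_2 + q1*a_1 + q2*a_0 = -64225/10513074.


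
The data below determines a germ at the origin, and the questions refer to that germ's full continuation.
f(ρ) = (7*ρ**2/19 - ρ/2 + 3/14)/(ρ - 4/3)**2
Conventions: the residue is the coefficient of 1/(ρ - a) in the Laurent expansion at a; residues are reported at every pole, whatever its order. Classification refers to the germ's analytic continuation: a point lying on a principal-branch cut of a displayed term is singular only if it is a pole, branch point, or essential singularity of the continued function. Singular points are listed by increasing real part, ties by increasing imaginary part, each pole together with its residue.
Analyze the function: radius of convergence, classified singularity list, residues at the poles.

Denominator factor (ρ - 4/3)^2: pole of order 2 at 4/3, modulus 4/3.
The radius of convergence is the smallest modulus among the singular points: 4/3.
At the order-2 pole 4/3 set g(ρ) = (ρ - (4/3))^2*f(ρ) = 7*ρ**2/19 - ρ/2 + 3/14.
Order-2 pole: residue = g'(a); g'(4/3) = 55/114, so the residue is 55/114.

Radius of convergence at 0: 4/3.
At 4/3: a pole of order 2; residue 55/114.


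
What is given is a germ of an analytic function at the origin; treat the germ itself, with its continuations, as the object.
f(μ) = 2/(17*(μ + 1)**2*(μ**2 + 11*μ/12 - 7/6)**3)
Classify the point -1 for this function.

The denominator factor μ + 1 vanishes at -1 and appears to the power 2; the numerator there equals 2/17, nonzero, and no other factor vanishes.
Hence a pole whose order is the multiplicity, 2.

The point is a pole of order 2.


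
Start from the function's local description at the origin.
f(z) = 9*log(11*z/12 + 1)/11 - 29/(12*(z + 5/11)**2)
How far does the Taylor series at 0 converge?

Denominator factor (z + 5/11)^2: pole of order 2 at -5/11, modulus 5/11.
Branch term (9/11)*log(1 - z/(-12/11)): its argument vanishes at z = -12/11, a logarithmic branch point, modulus 12/11.
The radius of convergence is the smallest modulus among the singular points: 5/11.

The radius of convergence is 5/11.


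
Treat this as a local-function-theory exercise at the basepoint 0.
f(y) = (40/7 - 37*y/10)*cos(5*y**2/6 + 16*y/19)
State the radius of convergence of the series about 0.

The factor cos(5*y**2/6 + 16*y/19) is entire and contributes no finite singular point.
The polynomial part has no poles.
No finite singular points: the Taylor series at 0 converges everywhere.

The radius of convergence is infinite.


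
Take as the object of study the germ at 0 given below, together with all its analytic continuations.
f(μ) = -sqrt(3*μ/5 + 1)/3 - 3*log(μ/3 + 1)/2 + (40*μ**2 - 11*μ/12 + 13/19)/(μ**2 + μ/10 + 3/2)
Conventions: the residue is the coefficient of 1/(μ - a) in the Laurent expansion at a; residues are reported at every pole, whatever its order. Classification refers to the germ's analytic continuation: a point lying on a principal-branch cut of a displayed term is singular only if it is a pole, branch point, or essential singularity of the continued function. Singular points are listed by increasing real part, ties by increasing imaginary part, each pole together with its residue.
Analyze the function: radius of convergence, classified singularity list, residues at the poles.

Denominator factor (μ**2 + μ/10 + 3/2): discriminant -599/100, complex-conjugate roots (-1/20) + ((1/20)*sqrt(599))*i and (-1/20) - ((1/20)*sqrt(599))*i; poles of order 1, moduli (1/2)*sqrt(6) and (1/2)*sqrt(6).
Branch term (-3/2)*log(1 - μ/(-3)): its argument vanishes at μ = -3, a logarithmic branch point, modulus 3.
Branch term (-1/3)*sqrt(1 - μ/(-5/3)): its argument vanishes at μ = -5/3, a square-root branch point, modulus 5/3.
The radius of convergence is the smallest modulus among the singular points: (1/2)*sqrt(6).
The branch terms are analytic at (-1/20) - ((1/20)*sqrt(599))*i and contribute nothing to the residue; only the rational part matters.
The factor μ**2 + μ/10 + 3/2 splits as (μ - a)(μ - a') with a = (-1/20) - ((1/20)*sqrt(599))*i, a' = (-1/20) + ((1/20)*sqrt(599))*i. At the order-1 pole a set g(μ) = (μ - a)*(rational part) = [40*μ**2 - 11*μ/12 + 13/19] / (μ - a').
Simple pole: residue = g(a) at a = (-1/20) - ((1/20)*sqrt(599))*i, which is (-59/24) - ((269359/273144)*sqrt(599))*i.
The branch terms are analytic at (-1/20) + ((1/20)*sqrt(599))*i and contribute nothing to the residue; only the rational part matters.
The factor μ**2 + μ/10 + 3/2 splits as (μ - a)(μ - a') with a = (-1/20) + ((1/20)*sqrt(599))*i, a' = (-1/20) - ((1/20)*sqrt(599))*i. At the order-1 pole a set g(μ) = (μ - a)*(rational part) = [40*μ**2 - 11*μ/12 + 13/19] / (μ - a').
Simple pole: residue = g(a) at a = (-1/20) + ((1/20)*sqrt(599))*i, which is (-59/24) + ((269359/273144)*sqrt(599))*i.
List the singular points by increasing real part (a conjugate pair: the negative imaginary part first).

Radius of convergence at 0: (1/2)*sqrt(6).
At -3: a logarithmic branch point.
At -5/3: an algebraic (square-root) branch point.
At (-1/20) - ((1/20)*sqrt(599))*i: a pole of order 1; residue (-59/24) - ((269359/273144)*sqrt(599))*i.
At (-1/20) + ((1/20)*sqrt(599))*i: a pole of order 1; residue (-59/24) + ((269359/273144)*sqrt(599))*i.
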